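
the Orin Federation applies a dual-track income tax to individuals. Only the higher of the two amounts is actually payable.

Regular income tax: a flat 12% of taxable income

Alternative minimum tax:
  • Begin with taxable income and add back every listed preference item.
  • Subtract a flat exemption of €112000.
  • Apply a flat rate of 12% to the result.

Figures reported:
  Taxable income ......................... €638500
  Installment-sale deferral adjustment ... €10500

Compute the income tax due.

Alternative minimum tax:
  Adjusted income: €638500 + €10500 = €649000
  Less exemption €112000 → base €537000
  €537000 × 12% = €64440

Regular income tax:
  €638500 × 12% = €76620

€76620 > €64440, so the regular income tax governs.

€76620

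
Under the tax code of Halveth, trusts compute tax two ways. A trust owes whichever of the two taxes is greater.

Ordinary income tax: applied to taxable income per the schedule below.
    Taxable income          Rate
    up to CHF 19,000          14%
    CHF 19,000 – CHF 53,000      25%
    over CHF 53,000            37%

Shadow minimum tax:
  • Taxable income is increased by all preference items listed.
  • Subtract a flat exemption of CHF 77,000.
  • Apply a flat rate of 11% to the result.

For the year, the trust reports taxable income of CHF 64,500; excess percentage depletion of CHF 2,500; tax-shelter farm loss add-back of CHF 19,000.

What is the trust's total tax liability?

Ordinary income tax:
  CHF 19,000 × 14% = CHF 2,660
  CHF 34,000 × 25% = CHF 8,500
  CHF 11,500 × 37% = CHF 4,255
  → CHF 15,415

Shadow minimum tax:
  Adjusted income: CHF 64,500 + CHF 2,500 + CHF 19,000 = CHF 86,000
  Less exemption CHF 77,000 → base CHF 9,000
  CHF 9,000 × 11% = CHF 990

CHF 15,415 > CHF 990, so the ordinary income tax governs.

CHF 15,415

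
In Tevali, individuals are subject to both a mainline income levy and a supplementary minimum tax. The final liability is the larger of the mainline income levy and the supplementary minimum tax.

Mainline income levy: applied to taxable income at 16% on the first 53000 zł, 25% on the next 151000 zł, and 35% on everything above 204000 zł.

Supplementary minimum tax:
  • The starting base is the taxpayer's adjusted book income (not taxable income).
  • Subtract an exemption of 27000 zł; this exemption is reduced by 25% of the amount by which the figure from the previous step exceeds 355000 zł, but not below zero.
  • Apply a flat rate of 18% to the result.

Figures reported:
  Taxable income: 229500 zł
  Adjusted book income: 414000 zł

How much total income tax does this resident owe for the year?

Supplementary minimum tax:
  Base (adjusted book income): 414000 zł
  Exemption: 27000 zł − 25% × (414000 zł − 355000 zł) = 27000 zł − 14750 zł = 12250 zł
  Base: 414000 zł − 12250 zł = 401750 zł
  401750 zł × 18% = 72315 zł

Mainline income levy:
  53000 zł × 16% = 8480 zł
  151000 zł × 25% = 37750 zł
  25500 zł × 35% = 8925 zł
  → 55155 zł

72315 zł > 55155 zł, so the supplementary minimum tax is the binding amount.

72315 zł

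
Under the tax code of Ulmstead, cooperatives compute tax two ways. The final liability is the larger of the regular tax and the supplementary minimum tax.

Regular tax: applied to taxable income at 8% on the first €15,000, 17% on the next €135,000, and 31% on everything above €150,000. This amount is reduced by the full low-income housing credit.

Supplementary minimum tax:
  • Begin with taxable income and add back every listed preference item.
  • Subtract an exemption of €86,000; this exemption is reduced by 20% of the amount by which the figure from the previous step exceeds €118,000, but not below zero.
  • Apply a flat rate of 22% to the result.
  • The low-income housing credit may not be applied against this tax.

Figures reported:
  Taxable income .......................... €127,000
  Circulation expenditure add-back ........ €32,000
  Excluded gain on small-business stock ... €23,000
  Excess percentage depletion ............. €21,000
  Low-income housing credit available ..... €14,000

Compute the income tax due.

€29,480

Regular tax:
  €15,000 × 8% = €1,200
  €112,000 × 17% = €19,040
  → €20,240
  Less low-income housing credit €14,000 → €6,240

Supplementary minimum tax:
  Adjusted income: €127,000 + €32,000 + €23,000 + €21,000 = €203,000
  Exemption: €86,000 − 20% × (€203,000 − €118,000) = €86,000 − €17,000 = €69,000
  Base: €203,000 − €69,000 = €134,000
  €134,000 × 22% = €29,480

€29,480 > €6,240, so the supplementary minimum tax is the binding amount.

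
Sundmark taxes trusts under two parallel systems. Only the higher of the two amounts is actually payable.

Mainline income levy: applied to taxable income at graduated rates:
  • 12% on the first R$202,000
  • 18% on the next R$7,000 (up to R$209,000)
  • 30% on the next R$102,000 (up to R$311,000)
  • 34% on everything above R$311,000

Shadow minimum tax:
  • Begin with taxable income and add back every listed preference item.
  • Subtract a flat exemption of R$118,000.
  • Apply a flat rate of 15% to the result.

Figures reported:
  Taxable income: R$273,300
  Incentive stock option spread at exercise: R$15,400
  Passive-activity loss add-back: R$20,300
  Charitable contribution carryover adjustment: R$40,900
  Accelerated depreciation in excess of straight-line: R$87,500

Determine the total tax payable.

R$47,910

Mainline income levy:
  R$202,000 × 12% = R$24,240
  R$7,000 × 18% = R$1,260
  R$64,300 × 30% = R$19,290
  → R$44,790

Shadow minimum tax:
  Adjusted income: R$273,300 + R$15,400 + R$20,300 + R$40,900 + R$87,500 = R$437,400
  Less exemption R$118,000 → base R$319,400
  R$319,400 × 15% = R$47,910

R$47,910 > R$44,790, so the shadow minimum tax is the binding amount.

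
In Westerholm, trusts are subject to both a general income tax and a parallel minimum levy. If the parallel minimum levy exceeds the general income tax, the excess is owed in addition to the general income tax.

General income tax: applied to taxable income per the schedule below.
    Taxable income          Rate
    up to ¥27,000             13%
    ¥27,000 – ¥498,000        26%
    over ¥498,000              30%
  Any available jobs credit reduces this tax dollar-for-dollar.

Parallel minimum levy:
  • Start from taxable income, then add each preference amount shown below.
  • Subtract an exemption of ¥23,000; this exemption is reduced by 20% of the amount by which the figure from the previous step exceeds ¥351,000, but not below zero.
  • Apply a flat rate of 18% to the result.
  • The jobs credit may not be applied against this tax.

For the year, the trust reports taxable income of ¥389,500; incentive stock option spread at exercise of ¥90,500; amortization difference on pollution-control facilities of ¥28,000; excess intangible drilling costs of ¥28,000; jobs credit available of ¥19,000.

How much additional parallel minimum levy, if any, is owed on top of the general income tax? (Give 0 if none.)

¥17,720

General income tax:
  ¥27,000 × 13% = ¥3,510
  ¥362,500 × 26% = ¥94,250
  → ¥97,760
  Less jobs credit ¥19,000 → ¥78,760

Parallel minimum levy:
  Adjusted income: ¥389,500 + ¥90,500 + ¥28,000 + ¥28,000 = ¥536,000
  Exemption: 20% × (¥536,000 − ¥351,000) = ¥37,000 ≥ ¥23,000, so the exemption is fully phased out
  Base: ¥536,000 − ¥0 = ¥536,000
  ¥536,000 × 18% = ¥96,480

Excess of parallel minimum levy over general income tax: ¥96,480 − ¥78,760 = ¥17,720.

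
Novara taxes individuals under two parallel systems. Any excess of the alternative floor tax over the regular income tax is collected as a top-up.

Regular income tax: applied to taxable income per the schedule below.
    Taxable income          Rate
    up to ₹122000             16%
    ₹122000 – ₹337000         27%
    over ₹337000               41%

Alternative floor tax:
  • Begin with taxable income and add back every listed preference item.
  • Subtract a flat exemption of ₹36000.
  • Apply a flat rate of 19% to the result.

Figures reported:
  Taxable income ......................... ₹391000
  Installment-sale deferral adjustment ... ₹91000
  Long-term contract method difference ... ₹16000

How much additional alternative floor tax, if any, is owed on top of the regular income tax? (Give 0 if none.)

₹0

Regular income tax:
  ₹122000 × 16% = ₹19520
  ₹215000 × 27% = ₹58050
  ₹54000 × 41% = ₹22140
  → ₹99710

Alternative floor tax:
  Adjusted income: ₹391000 + ₹91000 + ₹16000 = ₹498000
  Less exemption ₹36000 → base ₹462000
  ₹462000 × 19% = ₹87780

₹87780 ≤ ₹99710, so no add-on is due.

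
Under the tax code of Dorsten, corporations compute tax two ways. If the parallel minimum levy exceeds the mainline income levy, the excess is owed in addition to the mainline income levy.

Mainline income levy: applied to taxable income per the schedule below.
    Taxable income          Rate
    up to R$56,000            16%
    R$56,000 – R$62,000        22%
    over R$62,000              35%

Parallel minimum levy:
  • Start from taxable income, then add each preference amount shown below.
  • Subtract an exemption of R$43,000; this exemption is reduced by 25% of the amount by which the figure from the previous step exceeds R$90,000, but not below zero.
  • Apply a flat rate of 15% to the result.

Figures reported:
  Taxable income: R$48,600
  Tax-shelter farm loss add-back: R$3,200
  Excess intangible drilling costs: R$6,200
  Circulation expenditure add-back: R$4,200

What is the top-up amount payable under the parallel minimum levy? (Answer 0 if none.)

Parallel minimum levy:
  Adjusted income: R$48,600 + R$3,200 + R$6,200 + R$4,200 = R$62,200
  Exemption: R$62,200 ≤ R$90,000, so full R$43,000 applies
  Base: R$62,200 − R$43,000 = R$19,200
  R$19,200 × 15% = R$2,880

Mainline income levy:
  R$48,600 × 16% = R$7,776

R$2,880 ≤ R$7,776, so no add-on is due.

R$0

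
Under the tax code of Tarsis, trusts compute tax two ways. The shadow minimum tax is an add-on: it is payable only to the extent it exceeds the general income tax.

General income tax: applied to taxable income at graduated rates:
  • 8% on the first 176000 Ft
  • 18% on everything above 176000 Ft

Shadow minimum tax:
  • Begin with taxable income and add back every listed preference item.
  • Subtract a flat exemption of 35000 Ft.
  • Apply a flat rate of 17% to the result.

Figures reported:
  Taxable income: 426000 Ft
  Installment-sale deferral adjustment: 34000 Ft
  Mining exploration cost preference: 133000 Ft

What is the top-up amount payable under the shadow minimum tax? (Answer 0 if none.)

35780 Ft

Shadow minimum tax:
  Adjusted income: 426000 Ft + 34000 Ft + 133000 Ft = 593000 Ft
  Less exemption 35000 Ft → base 558000 Ft
  558000 Ft × 17% = 94860 Ft

General income tax:
  176000 Ft × 8% = 14080 Ft
  250000 Ft × 18% = 45000 Ft
  → 59080 Ft

Excess of shadow minimum tax over general income tax: 94860 Ft − 59080 Ft = 35780 Ft.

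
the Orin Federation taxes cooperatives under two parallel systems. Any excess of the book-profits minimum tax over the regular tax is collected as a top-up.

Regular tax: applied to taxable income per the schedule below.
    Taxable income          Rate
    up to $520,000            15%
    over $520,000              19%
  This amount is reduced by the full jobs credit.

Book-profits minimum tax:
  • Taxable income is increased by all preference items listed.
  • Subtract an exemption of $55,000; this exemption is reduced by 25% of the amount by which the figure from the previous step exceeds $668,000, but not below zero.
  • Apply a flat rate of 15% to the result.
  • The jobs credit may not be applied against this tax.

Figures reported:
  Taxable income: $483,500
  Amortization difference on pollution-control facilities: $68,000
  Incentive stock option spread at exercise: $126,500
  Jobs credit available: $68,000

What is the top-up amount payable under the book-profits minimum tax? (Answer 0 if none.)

$89,300

Book-profits minimum tax:
  Adjusted income: $483,500 + $68,000 + $126,500 = $678,000
  Exemption: $55,000 − 25% × ($678,000 − $668,000) = $55,000 − $2,500 = $52,500
  Base: $678,000 − $52,500 = $625,500
  $625,500 × 15% = $93,825

Regular tax:
  $483,500 × 15% = $72,525
  Less jobs credit $68,000 → $4,525

Excess of book-profits minimum tax over regular tax: $93,825 − $4,525 = $89,300.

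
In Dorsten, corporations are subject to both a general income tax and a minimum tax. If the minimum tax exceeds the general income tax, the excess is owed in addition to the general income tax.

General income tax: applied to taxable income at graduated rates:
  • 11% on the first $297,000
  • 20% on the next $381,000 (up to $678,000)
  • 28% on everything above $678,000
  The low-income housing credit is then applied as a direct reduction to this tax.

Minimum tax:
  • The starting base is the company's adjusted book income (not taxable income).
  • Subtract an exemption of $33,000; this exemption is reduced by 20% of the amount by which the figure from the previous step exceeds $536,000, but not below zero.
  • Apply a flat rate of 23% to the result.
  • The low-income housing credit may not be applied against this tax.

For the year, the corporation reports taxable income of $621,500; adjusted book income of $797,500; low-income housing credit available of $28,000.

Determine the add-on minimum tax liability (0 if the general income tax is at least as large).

$113,855

Minimum tax:
  Base (adjusted book income): $797,500
  Exemption: 20% × ($797,500 − $536,000) = $52,300 ≥ $33,000, so the exemption is fully phased out
  Base: $797,500 − $0 = $797,500
  $797,500 × 23% = $183,425

General income tax:
  $297,000 × 11% = $32,670
  $324,500 × 20% = $64,900
  → $97,570
  Less low-income housing credit $28,000 → $69,570

Excess of minimum tax over general income tax: $183,425 − $69,570 = $113,855.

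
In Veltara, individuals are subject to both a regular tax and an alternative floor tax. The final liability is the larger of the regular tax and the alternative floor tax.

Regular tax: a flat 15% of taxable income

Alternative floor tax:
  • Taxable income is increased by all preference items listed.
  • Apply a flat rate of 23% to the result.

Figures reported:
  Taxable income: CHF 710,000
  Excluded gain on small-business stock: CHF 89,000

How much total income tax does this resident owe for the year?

CHF 183,770

Alternative floor tax:
  Adjusted income: CHF 710,000 + CHF 89,000 = CHF 799,000
  CHF 799,000 × 23% = CHF 183,770

Regular tax:
  CHF 710,000 × 15% = CHF 106,500

CHF 183,770 > CHF 106,500, so the alternative floor tax is the binding amount.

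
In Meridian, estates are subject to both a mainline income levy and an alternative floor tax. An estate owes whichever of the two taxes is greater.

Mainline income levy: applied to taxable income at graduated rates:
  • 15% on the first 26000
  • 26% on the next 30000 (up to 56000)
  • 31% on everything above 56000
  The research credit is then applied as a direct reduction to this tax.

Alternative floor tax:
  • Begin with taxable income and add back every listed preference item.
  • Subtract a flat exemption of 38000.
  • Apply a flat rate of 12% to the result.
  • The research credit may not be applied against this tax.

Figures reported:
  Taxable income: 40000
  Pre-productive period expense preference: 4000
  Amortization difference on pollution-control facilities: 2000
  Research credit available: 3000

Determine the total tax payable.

Alternative floor tax:
  Adjusted income: 40000 + 4000 + 2000 = 46000
  Less exemption 38000 → base 8000
  8000 × 12% = 960

Mainline income levy:
  26000 × 15% = 3900
  14000 × 26% = 3640
  → 7540
  Less research credit 3000 → 4540

4540 > 960, so the mainline income levy governs.

4540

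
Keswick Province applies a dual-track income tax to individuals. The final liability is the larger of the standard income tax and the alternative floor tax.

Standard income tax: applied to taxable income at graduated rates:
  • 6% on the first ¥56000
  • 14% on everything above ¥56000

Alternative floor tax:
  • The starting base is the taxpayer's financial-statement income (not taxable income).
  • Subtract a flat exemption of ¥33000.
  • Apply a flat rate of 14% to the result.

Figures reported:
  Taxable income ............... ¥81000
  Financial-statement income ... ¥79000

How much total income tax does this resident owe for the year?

Standard income tax:
  ¥56000 × 6% = ¥3360
  ¥25000 × 14% = ¥3500
  → ¥6860

Alternative floor tax:
  Base (financial-statement income): ¥79000
  Less exemption ¥33000 → base ¥46000
  ¥46000 × 14% = ¥6440

¥6860 > ¥6440, so the standard income tax governs.

¥6860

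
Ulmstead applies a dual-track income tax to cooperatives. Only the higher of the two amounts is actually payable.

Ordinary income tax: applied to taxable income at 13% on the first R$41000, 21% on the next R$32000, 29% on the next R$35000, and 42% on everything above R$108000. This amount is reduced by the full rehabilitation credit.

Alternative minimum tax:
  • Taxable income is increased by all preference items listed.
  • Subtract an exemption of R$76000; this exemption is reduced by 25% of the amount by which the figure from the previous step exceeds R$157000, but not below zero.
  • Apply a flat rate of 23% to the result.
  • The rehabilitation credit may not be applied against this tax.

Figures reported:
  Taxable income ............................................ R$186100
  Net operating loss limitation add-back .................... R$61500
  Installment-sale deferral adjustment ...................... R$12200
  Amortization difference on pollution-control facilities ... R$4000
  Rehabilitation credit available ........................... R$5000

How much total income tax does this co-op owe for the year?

Ordinary income tax:
  R$41000 × 13% = R$5330
  R$32000 × 21% = R$6720
  R$35000 × 29% = R$10150
  R$78100 × 42% = R$32802
  → R$55002
  Less rehabilitation credit R$5000 → R$50002

Alternative minimum tax:
  Adjusted income: R$186100 + R$61500 + R$12200 + R$4000 = R$263800
  Exemption: R$76000 − 25% × (R$263800 − R$157000) = R$76000 − R$26700 = R$49300
  Base: R$263800 − R$49300 = R$214500
  R$214500 × 23% = R$49335

R$50002 > R$49335, so the ordinary income tax governs.

R$50002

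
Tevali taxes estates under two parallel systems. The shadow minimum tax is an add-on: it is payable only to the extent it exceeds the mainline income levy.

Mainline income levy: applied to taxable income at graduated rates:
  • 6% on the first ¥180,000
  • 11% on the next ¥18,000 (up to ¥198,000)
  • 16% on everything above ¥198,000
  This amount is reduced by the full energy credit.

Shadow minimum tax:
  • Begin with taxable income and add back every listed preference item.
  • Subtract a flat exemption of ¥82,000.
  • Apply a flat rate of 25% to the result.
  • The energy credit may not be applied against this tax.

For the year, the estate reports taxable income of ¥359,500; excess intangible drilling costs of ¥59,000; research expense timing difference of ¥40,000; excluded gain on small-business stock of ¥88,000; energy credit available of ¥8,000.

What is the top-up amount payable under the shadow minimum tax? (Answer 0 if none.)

Mainline income levy:
  ¥180,000 × 6% = ¥10,800
  ¥18,000 × 11% = ¥1,980
  ¥161,500 × 16% = ¥25,840
  → ¥38,620
  Less energy credit ¥8,000 → ¥30,620

Shadow minimum tax:
  Adjusted income: ¥359,500 + ¥59,000 + ¥40,000 + ¥88,000 = ¥546,500
  Less exemption ¥82,000 → base ¥464,500
  ¥464,500 × 25% = ¥116,125

Excess of shadow minimum tax over mainline income levy: ¥116,125 − ¥30,620 = ¥85,505.

¥85,505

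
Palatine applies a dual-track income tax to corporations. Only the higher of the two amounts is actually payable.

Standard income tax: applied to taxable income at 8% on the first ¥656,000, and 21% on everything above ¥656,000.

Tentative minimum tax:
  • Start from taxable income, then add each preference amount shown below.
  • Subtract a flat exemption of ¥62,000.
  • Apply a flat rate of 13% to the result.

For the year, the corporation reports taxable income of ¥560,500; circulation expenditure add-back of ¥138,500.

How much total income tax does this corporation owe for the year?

Tentative minimum tax:
  Adjusted income: ¥560,500 + ¥138,500 = ¥699,000
  Less exemption ¥62,000 → base ¥637,000
  ¥637,000 × 13% = ¥82,810

Standard income tax:
  ¥560,500 × 8% = ¥44,840

¥82,810 > ¥44,840, so the tentative minimum tax is the binding amount.

¥82,810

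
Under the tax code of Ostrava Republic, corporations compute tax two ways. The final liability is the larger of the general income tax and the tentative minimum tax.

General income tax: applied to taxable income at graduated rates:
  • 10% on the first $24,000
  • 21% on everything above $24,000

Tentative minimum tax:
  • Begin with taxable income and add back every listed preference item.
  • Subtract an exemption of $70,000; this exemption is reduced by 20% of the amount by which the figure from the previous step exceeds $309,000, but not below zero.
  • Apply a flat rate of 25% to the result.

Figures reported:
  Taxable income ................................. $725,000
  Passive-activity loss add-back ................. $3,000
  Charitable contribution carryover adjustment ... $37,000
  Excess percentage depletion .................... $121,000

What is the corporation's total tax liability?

Tentative minimum tax:
  Adjusted income: $725,000 + $3,000 + $37,000 + $121,000 = $886,000
  Exemption: 20% × ($886,000 − $309,000) = $115,400 ≥ $70,000, so the exemption is fully phased out
  Base: $886,000 − $0 = $886,000
  $886,000 × 25% = $221,500

General income tax:
  $24,000 × 10% = $2,400
  $701,000 × 21% = $147,210
  → $149,610

$221,500 > $149,610, so the tentative minimum tax is the binding amount.

$221,500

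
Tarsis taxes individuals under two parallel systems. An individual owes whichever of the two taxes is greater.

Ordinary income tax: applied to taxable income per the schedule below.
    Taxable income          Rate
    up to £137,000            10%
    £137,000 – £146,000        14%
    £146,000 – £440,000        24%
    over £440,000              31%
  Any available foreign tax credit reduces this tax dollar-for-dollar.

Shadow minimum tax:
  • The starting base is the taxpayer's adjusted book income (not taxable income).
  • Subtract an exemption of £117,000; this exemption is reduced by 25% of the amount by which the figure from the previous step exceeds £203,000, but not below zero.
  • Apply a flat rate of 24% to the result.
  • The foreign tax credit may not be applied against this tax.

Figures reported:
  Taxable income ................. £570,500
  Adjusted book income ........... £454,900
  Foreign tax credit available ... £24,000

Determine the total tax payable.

Shadow minimum tax:
  Base (adjusted book income): £454,900
  Exemption: £117,000 − 25% × (£454,900 − £203,000) = £117,000 − £62,975 = £54,025
  Base: £454,900 − £54,025 = £400,875
  £400,875 × 24% = £96,210

Ordinary income tax:
  £137,000 × 10% = £13,700
  £9,000 × 14% = £1,260
  £294,000 × 24% = £70,560
  £130,500 × 31% = £40,455
  → £125,975
  Less foreign tax credit £24,000 → £101,975

£101,975 > £96,210, so the ordinary income tax governs.

£101,975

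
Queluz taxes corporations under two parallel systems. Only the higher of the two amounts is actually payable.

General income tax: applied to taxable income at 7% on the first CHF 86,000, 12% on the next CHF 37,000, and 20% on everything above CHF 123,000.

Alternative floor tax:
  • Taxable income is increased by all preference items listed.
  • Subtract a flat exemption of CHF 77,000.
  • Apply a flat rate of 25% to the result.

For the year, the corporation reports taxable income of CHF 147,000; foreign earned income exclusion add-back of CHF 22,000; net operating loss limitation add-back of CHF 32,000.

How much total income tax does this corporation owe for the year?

CHF 31,000

Alternative floor tax:
  Adjusted income: CHF 147,000 + CHF 22,000 + CHF 32,000 = CHF 201,000
  Less exemption CHF 77,000 → base CHF 124,000
  CHF 124,000 × 25% = CHF 31,000

General income tax:
  CHF 86,000 × 7% = CHF 6,020
  CHF 37,000 × 12% = CHF 4,440
  CHF 24,000 × 20% = CHF 4,800
  → CHF 15,260

CHF 31,000 > CHF 15,260, so the alternative floor tax is the binding amount.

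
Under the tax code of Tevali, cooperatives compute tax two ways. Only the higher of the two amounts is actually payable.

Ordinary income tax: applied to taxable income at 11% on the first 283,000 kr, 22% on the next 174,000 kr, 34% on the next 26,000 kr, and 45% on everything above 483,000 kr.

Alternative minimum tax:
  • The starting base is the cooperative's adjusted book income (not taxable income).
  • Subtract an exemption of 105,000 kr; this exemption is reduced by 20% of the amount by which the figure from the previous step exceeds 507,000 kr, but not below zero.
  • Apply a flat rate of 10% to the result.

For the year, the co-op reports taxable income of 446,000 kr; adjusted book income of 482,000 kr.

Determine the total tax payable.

Alternative minimum tax:
  Base (adjusted book income): 482,000 kr
  Exemption: 482,000 kr ≤ 507,000 kr, so full 105,000 kr applies
  Base: 482,000 kr − 105,000 kr = 377,000 kr
  377,000 kr × 10% = 37,700 kr

Ordinary income tax:
  283,000 kr × 11% = 31,130 kr
  163,000 kr × 22% = 35,860 kr
  → 66,990 kr

66,990 kr > 37,700 kr, so the ordinary income tax governs.

66,990 kr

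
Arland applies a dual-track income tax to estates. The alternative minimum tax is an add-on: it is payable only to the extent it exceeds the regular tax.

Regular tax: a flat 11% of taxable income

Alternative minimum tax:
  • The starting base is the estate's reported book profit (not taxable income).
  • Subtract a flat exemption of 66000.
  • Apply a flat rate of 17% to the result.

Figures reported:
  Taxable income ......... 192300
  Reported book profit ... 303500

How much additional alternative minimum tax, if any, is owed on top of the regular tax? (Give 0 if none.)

Regular tax:
  192300 × 11% = 21153

Alternative minimum tax:
  Base (reported book profit): 303500
  Less exemption 66000 → base 237500
  237500 × 17% = 40375

Excess of alternative minimum tax over regular tax: 40375 − 21153 = 19222.

19222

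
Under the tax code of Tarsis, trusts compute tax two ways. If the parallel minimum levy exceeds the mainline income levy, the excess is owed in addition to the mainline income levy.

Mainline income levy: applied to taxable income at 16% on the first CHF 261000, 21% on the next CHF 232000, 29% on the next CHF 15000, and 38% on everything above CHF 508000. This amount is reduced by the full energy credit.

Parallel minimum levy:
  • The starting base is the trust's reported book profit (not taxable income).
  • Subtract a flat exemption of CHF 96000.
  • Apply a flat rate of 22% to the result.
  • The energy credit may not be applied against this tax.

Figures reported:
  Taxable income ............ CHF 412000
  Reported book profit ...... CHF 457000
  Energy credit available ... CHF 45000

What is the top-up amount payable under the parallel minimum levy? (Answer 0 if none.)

Parallel minimum levy:
  Base (reported book profit): CHF 457000
  Less exemption CHF 96000 → base CHF 361000
  CHF 361000 × 22% = CHF 79420

Mainline income levy:
  CHF 261000 × 16% = CHF 41760
  CHF 151000 × 21% = CHF 31710
  → CHF 73470
  Less energy credit CHF 45000 → CHF 28470

Excess of parallel minimum levy over mainline income levy: CHF 79420 − CHF 28470 = CHF 50950.

CHF 50950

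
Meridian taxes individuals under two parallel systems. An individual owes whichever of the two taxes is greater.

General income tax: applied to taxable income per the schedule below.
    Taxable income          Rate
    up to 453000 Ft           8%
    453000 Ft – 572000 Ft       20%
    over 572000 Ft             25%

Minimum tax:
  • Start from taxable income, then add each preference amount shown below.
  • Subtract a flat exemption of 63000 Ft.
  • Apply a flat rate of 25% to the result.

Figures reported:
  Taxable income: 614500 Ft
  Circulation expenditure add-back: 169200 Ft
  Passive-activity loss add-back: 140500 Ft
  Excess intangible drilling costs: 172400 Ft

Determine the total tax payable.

258400 Ft

General income tax:
  453000 Ft × 8% = 36240 Ft
  119000 Ft × 20% = 23800 Ft
  42500 Ft × 25% = 10625 Ft
  → 70665 Ft

Minimum tax:
  Adjusted income: 614500 Ft + 169200 Ft + 140500 Ft + 172400 Ft = 1096600 Ft
  Less exemption 63000 Ft → base 1033600 Ft
  1033600 Ft × 25% = 258400 Ft

258400 Ft > 70665 Ft, so the minimum tax is the binding amount.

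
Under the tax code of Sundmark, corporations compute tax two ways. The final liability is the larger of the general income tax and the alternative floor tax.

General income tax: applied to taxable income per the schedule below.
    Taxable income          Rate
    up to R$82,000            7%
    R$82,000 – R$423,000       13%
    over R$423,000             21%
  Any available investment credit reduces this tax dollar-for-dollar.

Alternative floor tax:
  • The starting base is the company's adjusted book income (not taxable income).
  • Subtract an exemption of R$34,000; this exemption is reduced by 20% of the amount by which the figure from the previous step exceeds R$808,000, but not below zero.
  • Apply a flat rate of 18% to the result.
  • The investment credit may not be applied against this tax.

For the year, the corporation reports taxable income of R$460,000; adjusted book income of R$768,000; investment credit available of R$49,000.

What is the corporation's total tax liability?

R$132,120

Alternative floor tax:
  Base (adjusted book income): R$768,000
  Exemption: R$768,000 ≤ R$808,000, so full R$34,000 applies
  Base: R$768,000 − R$34,000 = R$734,000
  R$734,000 × 18% = R$132,120

General income tax:
  R$82,000 × 7% = R$5,740
  R$341,000 × 13% = R$44,330
  R$37,000 × 21% = R$7,770
  → R$57,840
  Less investment credit R$49,000 → R$8,840

R$132,120 > R$8,840, so the alternative floor tax is the binding amount.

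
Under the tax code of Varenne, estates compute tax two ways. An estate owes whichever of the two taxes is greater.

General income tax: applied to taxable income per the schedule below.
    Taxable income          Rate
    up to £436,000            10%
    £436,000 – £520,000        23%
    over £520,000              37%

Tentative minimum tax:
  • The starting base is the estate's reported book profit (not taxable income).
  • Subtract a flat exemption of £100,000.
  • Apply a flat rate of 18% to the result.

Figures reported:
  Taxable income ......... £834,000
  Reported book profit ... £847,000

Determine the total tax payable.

£179,100

Tentative minimum tax:
  Base (reported book profit): £847,000
  Less exemption £100,000 → base £747,000
  £747,000 × 18% = £134,460

General income tax:
  £436,000 × 10% = £43,600
  £84,000 × 23% = £19,320
  £314,000 × 37% = £116,180
  → £179,100

£179,100 > £134,460, so the general income tax governs.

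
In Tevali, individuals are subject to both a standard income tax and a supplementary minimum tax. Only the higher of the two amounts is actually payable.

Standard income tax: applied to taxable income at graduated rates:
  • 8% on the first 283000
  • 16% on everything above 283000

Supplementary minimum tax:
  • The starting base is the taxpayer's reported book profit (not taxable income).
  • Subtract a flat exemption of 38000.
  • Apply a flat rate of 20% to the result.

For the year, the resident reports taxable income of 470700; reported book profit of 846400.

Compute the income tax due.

161680

Standard income tax:
  283000 × 8% = 22640
  187700 × 16% = 30032
  → 52672

Supplementary minimum tax:
  Base (reported book profit): 846400
  Less exemption 38000 → base 808400
  808400 × 20% = 161680

161680 > 52672, so the supplementary minimum tax is the binding amount.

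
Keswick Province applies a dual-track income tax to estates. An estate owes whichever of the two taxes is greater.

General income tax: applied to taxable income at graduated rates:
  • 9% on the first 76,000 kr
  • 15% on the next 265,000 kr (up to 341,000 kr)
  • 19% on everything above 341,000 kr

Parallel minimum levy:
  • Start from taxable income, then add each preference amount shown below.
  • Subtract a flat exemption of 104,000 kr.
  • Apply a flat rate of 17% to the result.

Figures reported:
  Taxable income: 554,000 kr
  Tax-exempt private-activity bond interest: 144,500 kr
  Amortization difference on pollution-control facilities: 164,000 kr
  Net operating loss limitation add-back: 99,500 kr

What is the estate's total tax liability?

145,860 kr

General income tax:
  76,000 kr × 9% = 6,840 kr
  265,000 kr × 15% = 39,750 kr
  213,000 kr × 19% = 40,470 kr
  → 87,060 kr

Parallel minimum levy:
  Adjusted income: 554,000 kr + 144,500 kr + 164,000 kr + 99,500 kr = 962,000 kr
  Less exemption 104,000 kr → base 858,000 kr
  858,000 kr × 17% = 145,860 kr

145,860 kr > 87,060 kr, so the parallel minimum levy is the binding amount.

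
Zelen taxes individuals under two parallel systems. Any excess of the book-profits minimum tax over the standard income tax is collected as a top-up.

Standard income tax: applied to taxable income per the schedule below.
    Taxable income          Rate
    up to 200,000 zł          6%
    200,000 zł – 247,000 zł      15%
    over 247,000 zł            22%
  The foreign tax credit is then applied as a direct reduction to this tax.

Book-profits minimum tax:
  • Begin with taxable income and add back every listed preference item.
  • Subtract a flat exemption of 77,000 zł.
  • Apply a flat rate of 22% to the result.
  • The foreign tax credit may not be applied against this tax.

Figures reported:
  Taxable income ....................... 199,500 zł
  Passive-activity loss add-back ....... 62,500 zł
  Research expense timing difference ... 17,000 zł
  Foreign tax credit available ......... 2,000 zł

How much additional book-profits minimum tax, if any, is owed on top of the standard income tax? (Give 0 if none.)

34,470 zł

Book-profits minimum tax:
  Adjusted income: 199,500 zł + 62,500 zł + 17,000 zł = 279,000 zł
  Less exemption 77,000 zł → base 202,000 zł
  202,000 zł × 22% = 44,440 zł

Standard income tax:
  199,500 zł × 6% = 11,970 zł
  Less foreign tax credit 2,000 zł → 9,970 zł

Excess of book-profits minimum tax over standard income tax: 44,440 zł − 9,970 zł = 34,470 zł.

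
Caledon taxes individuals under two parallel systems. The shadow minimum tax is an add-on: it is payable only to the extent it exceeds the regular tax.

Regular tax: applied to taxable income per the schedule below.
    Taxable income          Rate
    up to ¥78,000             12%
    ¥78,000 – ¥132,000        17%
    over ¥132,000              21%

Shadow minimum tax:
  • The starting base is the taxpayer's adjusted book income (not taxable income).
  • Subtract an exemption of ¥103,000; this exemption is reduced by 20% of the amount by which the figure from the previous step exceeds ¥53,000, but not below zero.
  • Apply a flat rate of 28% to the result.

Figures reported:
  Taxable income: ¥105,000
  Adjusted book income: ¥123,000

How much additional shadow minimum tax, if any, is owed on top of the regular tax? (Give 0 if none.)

¥0

Shadow minimum tax:
  Base (adjusted book income): ¥123,000
  Exemption: ¥103,000 − 20% × (¥123,000 − ¥53,000) = ¥103,000 − ¥14,000 = ¥89,000
  Base: ¥123,000 − ¥89,000 = ¥34,000
  ¥34,000 × 28% = ¥9,520

Regular tax:
  ¥78,000 × 12% = ¥9,360
  ¥27,000 × 17% = ¥4,590
  → ¥13,950

¥9,520 ≤ ¥13,950, so no add-on is due.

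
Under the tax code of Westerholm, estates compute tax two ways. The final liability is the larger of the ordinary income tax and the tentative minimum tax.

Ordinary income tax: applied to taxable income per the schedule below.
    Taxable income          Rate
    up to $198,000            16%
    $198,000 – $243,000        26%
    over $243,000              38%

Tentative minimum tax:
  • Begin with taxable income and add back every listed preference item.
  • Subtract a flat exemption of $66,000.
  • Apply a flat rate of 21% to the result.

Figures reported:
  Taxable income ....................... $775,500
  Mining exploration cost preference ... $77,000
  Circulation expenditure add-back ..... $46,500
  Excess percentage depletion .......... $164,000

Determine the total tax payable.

$245,730

Tentative minimum tax:
  Adjusted income: $775,500 + $77,000 + $46,500 + $164,000 = $1,063,000
  Less exemption $66,000 → base $997,000
  $997,000 × 21% = $209,370

Ordinary income tax:
  $198,000 × 16% = $31,680
  $45,000 × 26% = $11,700
  $532,500 × 38% = $202,350
  → $245,730

$245,730 > $209,370, so the ordinary income tax governs.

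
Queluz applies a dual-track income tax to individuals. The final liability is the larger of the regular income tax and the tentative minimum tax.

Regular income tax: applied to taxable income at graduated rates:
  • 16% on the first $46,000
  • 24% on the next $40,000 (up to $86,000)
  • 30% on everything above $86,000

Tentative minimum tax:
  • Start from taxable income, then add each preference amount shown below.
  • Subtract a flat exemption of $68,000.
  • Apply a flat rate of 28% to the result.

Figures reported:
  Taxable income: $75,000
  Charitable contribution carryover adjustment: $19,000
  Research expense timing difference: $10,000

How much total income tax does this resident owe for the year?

$14,320

Tentative minimum tax:
  Adjusted income: $75,000 + $19,000 + $10,000 = $104,000
  Less exemption $68,000 → base $36,000
  $36,000 × 28% = $10,080

Regular income tax:
  $46,000 × 16% = $7,360
  $29,000 × 24% = $6,960
  → $14,320

$14,320 > $10,080, so the regular income tax governs.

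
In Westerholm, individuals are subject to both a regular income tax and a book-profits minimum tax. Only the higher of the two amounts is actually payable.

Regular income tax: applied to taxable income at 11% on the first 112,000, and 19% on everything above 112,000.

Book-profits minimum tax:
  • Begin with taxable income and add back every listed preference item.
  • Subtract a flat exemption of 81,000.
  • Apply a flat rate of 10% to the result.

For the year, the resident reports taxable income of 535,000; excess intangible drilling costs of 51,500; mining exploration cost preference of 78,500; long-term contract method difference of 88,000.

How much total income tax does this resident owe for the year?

92,690

Book-profits minimum tax:
  Adjusted income: 535,000 + 51,500 + 78,500 + 88,000 = 753,000
  Less exemption 81,000 → base 672,000
  672,000 × 10% = 67,200

Regular income tax:
  112,000 × 11% = 12,320
  423,000 × 19% = 80,370
  → 92,690

92,690 > 67,200, so the regular income tax governs.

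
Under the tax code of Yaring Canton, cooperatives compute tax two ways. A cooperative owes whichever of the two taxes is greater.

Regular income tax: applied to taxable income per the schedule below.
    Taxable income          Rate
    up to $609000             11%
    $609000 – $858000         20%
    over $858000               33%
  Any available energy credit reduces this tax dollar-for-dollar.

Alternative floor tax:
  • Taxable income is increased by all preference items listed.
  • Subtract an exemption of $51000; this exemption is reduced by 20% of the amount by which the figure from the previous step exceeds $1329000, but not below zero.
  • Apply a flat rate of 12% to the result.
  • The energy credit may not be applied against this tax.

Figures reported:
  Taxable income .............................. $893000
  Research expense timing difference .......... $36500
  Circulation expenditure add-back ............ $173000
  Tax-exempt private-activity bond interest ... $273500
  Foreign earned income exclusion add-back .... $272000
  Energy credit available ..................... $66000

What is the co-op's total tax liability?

Regular income tax:
  $609000 × 11% = $66990
  $249000 × 20% = $49800
  $35000 × 33% = $11550
  → $128340
  Less energy credit $66000 → $62340

Alternative floor tax:
  Adjusted income: $893000 + $36500 + $173000 + $273500 + $272000 = $1648000
  Exemption: 20% × ($1648000 − $1329000) = $63800 ≥ $51000, so the exemption is fully phased out
  Base: $1648000 − $0 = $1648000
  $1648000 × 12% = $197760

$197760 > $62340, so the alternative floor tax is the binding amount.

$197760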